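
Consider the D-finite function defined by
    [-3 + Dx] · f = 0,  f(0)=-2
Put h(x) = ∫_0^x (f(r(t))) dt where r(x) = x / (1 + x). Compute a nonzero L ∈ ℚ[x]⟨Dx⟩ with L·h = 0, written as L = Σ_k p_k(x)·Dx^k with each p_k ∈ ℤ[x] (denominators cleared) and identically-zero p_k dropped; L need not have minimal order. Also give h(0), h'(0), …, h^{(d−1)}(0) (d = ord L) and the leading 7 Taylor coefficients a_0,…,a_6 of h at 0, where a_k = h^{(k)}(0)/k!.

L = -3·Dx + (1 + 2·x + x^2)·Dx^2  (order 2).
h: a_k = 0, -2, -3, -1, 3/4, -3/20, -7/40, …
ICs: h(0) = 0, h′(0) = -2.

f: a_k = -2, -6, -9, -9, -27/4, -81/20, -81/40, …
L₀ from L_f via x↦r, Dx↦r'^{-1}Dx.
h=∫h₀ ⇒ L = L₀·Dx.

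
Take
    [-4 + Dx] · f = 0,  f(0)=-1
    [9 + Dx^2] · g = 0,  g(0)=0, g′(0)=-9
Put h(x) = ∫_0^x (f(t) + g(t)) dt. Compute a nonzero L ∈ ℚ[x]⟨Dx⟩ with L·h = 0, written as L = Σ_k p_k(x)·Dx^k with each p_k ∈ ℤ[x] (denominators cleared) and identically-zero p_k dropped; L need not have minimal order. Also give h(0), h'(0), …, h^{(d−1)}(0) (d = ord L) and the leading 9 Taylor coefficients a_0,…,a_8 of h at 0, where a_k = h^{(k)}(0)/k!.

L = -36·Dx + 9·Dx^2 - 4·Dx^3 + Dx^4  (order 4).
h: a_k = 0, -1, -13/2, -8/3, 17/24, -32/15, -1753/720, -256/315, -9823/40320, …
ICs: h(0) = 0, h′(0) = -1, h′′(0) = -13, h′′′(0) = -16.

f: a_k = -1, -4, -8, -32/3, -32/3, -128/15, -256/45, -1024/315, -512/315, …
g: a_k = 0, -9, 0, 27/2, 0, -243/40, 0, 729/560, 0, …
f+g: L₀ = lclm(L_f,L_g), ord ≤ 1+2.
h=∫₀ˣh₀: take L = L₀·Dx.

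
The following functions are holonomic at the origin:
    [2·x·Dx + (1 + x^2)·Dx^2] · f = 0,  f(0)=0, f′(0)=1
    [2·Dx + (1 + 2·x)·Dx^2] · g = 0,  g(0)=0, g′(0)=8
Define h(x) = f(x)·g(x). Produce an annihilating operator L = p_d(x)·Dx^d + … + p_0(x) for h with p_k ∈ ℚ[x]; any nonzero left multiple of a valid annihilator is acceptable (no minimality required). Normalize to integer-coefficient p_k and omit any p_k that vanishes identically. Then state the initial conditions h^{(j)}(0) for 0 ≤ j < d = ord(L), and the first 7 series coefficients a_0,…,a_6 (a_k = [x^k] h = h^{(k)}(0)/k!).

L = (24 + 80·x + 88·x^2 + 240·x^3 + 240·x^4 + 208·x^5 + 16·x^7)·Dx + (12 + 80·x + 332·x^2 + 608·x^3 + 880·x^4 + 744·x^5 + 560·x^6 + 24·x^7 + 56·x^8)·Dx^2 + (12 + 52·x + 168·x^2 + 372·x^3 + 516·x^4 + 564·x^5 + 384·x^6 + 276·x^7 + 24·x^8 + 32·x^9)·Dx^3 + (2 + 12·x + 34·x^2 + 64·x^3 + 87·x^4 + 96·x^5 + 84·x^6 + 48·x^7 + 33·x^8 + 4·x^9 + 4·x^10)·Dx^4  (order 4).
h: a_k = 0, 0, 8, -8, 8, -40/3, 1064/45, …
ICs: h(0) = 0, h′(0) = 0, h′′(0) = 16, h′′′(0) = -48.

f: a_k = 0, 1, 0, -1/3, 0, 1/5, 0, …
g: a_k = 0, 8, -8, 32/3, -16, 128/5, -128/3, …
Product ⇒ symmetric product L₀, ord ≤ 4.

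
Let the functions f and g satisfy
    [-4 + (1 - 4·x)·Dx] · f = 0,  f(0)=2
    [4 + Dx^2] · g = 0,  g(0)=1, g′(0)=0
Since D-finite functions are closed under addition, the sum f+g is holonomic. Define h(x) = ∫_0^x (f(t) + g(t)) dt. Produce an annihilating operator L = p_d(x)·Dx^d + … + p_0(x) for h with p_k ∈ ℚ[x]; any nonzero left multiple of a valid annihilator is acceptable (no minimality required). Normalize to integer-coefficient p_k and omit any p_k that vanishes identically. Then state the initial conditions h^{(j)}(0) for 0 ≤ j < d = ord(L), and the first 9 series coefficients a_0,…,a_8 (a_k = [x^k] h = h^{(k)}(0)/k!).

f: a_k = 2, 8, 32, 128, 512, 2048, 8192, 32768, 131072, …
g: a_k = 1, 0, -2, 0, 2/3, 0, -4/45, 0, 2/315, …
Sum ⇒ L₀ = lclm(L_f,L_g) in ℚ(x)⟨Dx⟩.
∫: right-multiply L₀ by Dx.
L = (400 - 128·x + 256·x^2)·Dx + (-36 + 176·x - 192·x^2 + 256·x^3)·Dx^2 + (100 - 32·x + 64·x^2)·Dx^3 + (-9 + 44·x - 48·x^2 + 64·x^3)·Dx^4  (order 4).
h: a_k = 0, 3, 4, 10, 32, 1538/15, 1024/3, 368636/315, 4096, …
ICs: h(0) = 0, h′(0) = 3, h′′(0) = 8, h′′′(0) = 60.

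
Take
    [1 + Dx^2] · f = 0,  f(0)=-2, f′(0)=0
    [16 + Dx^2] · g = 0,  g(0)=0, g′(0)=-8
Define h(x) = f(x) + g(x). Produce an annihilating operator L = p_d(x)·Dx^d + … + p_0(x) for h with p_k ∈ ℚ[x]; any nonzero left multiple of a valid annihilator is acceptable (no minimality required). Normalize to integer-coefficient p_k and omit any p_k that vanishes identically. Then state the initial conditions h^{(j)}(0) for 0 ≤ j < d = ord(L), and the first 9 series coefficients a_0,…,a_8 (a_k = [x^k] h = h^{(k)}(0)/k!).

f: a_k = -2, 0, 1, 0, -1/12, 0, 1/360, 0, -1/20160, …
g: a_k = 0, -8, 0, 64/3, 0, -256/15, 0, 2048/315, 0, …
h₀=f+g: left-lcm gives L₀, ord ≤ 4.
L = 16 + 17·Dx^2 + Dx^4  (order 4).
h: a_k = -2, -8, 1, 64/3, -1/12, -256/15, 1/360, 2048/315, -1/20160, …
ICs: h(0) = -2, h′(0) = -8, h′′(0) = 2, h′′′(0) = 128.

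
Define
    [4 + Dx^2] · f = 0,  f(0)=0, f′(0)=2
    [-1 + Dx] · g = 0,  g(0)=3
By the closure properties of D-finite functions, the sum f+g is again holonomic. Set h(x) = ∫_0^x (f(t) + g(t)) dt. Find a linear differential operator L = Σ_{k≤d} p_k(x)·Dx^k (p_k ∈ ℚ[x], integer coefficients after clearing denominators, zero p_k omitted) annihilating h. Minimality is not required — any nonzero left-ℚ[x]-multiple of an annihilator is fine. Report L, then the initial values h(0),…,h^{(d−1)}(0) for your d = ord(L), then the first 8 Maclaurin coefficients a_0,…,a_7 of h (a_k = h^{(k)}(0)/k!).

L = -4·Dx + 4·Dx^2 - Dx^3 + Dx^4  (order 4).
h: a_k = 0, 3, 5/2, 1/2, -5/24, 1/40, 7/144, 1/1680, …
ICs: h(0) = 0, h′(0) = 3, h′′(0) = 5, h′′′(0) = 3.

f: a_k = 0, 2, 0, -4/3, 0, 4/15, 0, -8/315, …
g: a_k = 3, 3, 3/2, 1/2, 1/8, 1/40, 1/240, 1/1680, …
f+g: L₀ = lclm(L_f,L_g), ord ≤ 2+1.
h=∫h₀ ⇒ L = L₀·Dx.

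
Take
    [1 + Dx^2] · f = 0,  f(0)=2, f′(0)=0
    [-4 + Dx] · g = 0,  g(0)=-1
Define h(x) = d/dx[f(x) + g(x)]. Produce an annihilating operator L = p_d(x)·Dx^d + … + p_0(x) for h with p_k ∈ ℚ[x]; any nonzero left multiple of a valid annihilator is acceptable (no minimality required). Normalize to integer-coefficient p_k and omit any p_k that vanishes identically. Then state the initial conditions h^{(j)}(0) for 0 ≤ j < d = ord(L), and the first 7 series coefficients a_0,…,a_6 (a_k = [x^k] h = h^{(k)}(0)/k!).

f: a_k = 2, 0, -1, 0, 1/12, 0, -1/360, …
g: a_k = -1, -4, -8, -32/3, -32/3, -128/15, -256/45, …
h₀=f+g: left-lcm gives L₀, ord ≤ 3.
Derive L from L₀ (diff closure).
L = 4 - Dx + 4·Dx^2 - Dx^3  (order 3).
h: a_k = -4, -18, -32, -127/3, -128/3, -683/20, -1024/45, …
ICs: h(0) = -4, h′(0) = -18, h′′(0) = -64.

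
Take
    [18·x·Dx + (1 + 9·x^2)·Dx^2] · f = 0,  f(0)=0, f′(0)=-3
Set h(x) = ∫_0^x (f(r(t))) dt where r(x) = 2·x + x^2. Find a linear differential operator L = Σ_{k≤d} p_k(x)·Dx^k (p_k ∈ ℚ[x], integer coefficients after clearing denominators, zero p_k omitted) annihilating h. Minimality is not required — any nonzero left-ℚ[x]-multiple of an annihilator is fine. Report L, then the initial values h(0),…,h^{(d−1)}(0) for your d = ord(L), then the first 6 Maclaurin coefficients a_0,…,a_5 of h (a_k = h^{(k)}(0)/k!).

L = (-1 + 72·x + 144·x^2 + 108·x^3 + 27·x^4)·Dx^2 + (1 + x + 36·x^2 + 72·x^3 + 45·x^4 + 9·x^5)·Dx^3  (order 3).
h: a_k = 0, 0, -3, -1, 18, 108/5, …
ICs: h(0) = 0, h′(0) = 0, h′′(0) = -6.

f: a_k = 0, -3, 0, 9, 0, -243/5, …
Substitute x→r, Dx→(1/r')Dx; clear ⇒ L₀.
h=∫₀ˣh₀: take L = L₀·Dx.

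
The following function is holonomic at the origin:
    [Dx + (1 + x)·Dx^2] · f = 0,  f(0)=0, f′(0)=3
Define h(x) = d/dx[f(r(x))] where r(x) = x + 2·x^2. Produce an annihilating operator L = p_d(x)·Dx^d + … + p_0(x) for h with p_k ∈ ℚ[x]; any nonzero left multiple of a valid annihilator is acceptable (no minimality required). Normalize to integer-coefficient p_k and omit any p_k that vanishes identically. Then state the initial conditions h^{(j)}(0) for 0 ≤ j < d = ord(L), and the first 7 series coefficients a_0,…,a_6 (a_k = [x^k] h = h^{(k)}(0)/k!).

f: a_k = 0, 3, -3/2, 1, -3/4, 3/5, -1/2, …
Change of var in L_f (x↦r) gives L₀.
Differentiate: ansatz ord ≤ ord L₀ ⇒ L.
L = (-3 + 4·x + 8·x^2) + (1 + 5·x + 6·x^2 + 8·x^3)·Dx  (order 1).
h: a_k = 3, 9, -15, -3, 33, -27, -39, …
ICs: h(0) = 3.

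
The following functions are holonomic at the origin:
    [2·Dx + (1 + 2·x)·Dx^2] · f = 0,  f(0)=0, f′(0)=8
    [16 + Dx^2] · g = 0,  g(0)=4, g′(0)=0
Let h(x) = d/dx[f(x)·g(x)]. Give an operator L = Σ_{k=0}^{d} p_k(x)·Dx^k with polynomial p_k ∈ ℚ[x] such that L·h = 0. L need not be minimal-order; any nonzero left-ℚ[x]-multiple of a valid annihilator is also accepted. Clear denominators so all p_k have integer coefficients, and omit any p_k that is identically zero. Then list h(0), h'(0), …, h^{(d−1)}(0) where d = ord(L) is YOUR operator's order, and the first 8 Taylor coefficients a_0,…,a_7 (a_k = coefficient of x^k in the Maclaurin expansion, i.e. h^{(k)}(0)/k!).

L = (-896 + 28672·x + 282624·x^2 + 1032192·x^3 + 1826816·x^4 + 1572864·x^5 + 524288·x^6) + (576 + 12416·x + 66560·x^2 + 153600·x^3 + 163840·x^4 + 65536·x^5)·Dx + (280 + 6592·x + 44480·x^2 + 141312·x^3 + 234496·x^4 + 196608·x^5 + 65536·x^6)·Dx^2 + (36 + 776·x + 4160·x^2 + 9600·x^3 + 10240·x^4 + 4096·x^5)·Dx^3 + (21 + 300·x + 1676·x^2 + 4800·x^3 + 7520·x^4 + 6144·x^5 + 2048·x^6)·Dx^4  (order 4).
h: a_k = 32, -64, -640, 768, 512, 0, -26624/15, 126976/45, …
ICs: h(0) = 32, h′(0) = -64, h′′(0) = -1280, h′′′(0) = 4608.

f: a_k = 0, 8, -8, 32/3, -16, 128/5, -128/3, 512/7, …
g: a_k = 4, 0, -32, 0, 128/3, 0, -1024/45, 0, …
Sym-product of L_f,L_g gives L₀ (≤ ord 4).
h=h₀': d/dx-closure on L₀ ⇒ L.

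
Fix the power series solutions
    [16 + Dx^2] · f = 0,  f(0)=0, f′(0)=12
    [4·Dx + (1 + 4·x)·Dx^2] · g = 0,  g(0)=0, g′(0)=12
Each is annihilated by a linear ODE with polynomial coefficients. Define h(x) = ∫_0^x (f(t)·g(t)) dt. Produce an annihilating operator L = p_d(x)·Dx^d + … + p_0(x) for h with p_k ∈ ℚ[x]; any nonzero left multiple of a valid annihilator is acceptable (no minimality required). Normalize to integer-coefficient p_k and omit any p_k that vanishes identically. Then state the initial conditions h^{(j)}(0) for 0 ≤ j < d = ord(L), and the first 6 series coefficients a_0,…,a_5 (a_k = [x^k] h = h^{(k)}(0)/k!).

f: a_k = 0, 12, 0, -32, 0, 128/5, …
g: a_k = 0, 12, -24, 64, -192, 3072/5, …
Product ⇒ symmetric product L₀, ord ≤ 4.
h=∫₀ˣh₀: take L = L₀·Dx.
L = (-768 + 6144·x + 77824·x^2 + 262144·x^3 + 262144·x^4)·Dx + (256 + 5120·x + 24576·x^2 + 32768·x^3)·Dx^2 + (1280·x + 10752·x^2 + 32768·x^3 + 32768·x^4)·Dx^3 + (16 + 320·x + 1536·x^2 + 2048·x^3)·Dx^4 + (3 + 56·x + 368·x^2 + 1024·x^3 + 1024·x^4)·Dx^5  (order 5).
h: a_k = 0, 0, 0, 48, -72, 384/5, …
ICs: h(0) = 0, h′(0) = 0, h′′(0) = 0, h′′′(0) = 288, h′′′′(0) = -1728.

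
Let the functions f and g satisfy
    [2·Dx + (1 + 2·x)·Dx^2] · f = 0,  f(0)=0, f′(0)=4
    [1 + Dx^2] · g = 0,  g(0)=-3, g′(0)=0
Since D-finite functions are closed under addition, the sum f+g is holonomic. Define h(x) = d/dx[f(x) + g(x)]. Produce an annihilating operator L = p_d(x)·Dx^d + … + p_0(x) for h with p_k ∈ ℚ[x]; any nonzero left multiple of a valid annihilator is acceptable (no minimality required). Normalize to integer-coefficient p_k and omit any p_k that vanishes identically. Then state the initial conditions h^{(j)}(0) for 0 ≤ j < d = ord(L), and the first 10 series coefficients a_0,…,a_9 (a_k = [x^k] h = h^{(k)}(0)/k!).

f: a_k = 0, 4, -4, 16/3, -8, 64/5, -64/3, 256/7, -64, 1024/9, …
g: a_k = -3, 0, 3/2, 0, -1/8, 0, 1/240, 0, -1/13440, 0, …
L₀ := lclm(L_f,L_g); ord L₀ ≤ 2+2.
h₀' ⇒ L via d/dx closure of L₀.
L = (50 + 8·x + 8·x^2) + (9 + 22·x + 12·x^2 + 8·x^3)·Dx + (50 + 8·x + 8·x^2)·Dx^2 + (9 + 22·x + 12·x^2 + 8·x^3)·Dx^3  (order 3).
h: a_k = 4, -5, 16, -65/2, 64, -5119/40, 256, -860161/1680, 1024, -247726079/120960, …
ICs: h(0) = 4, h′(0) = -5, h′′(0) = 32.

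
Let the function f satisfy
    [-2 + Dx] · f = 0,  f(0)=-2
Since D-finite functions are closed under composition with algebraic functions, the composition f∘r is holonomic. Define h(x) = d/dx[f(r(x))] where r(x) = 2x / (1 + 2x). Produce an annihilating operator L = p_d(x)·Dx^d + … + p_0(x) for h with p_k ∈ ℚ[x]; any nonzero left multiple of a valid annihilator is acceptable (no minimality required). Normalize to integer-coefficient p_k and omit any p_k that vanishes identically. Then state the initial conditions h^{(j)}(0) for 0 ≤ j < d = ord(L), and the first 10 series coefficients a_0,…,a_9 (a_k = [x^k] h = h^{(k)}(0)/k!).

f: a_k = -2, -4, -4, -8/3, -4/3, -8/15, -8/45, -16/315, -4/315, -8/2835, …
f∘r: x↦r, Dx↦Dx/r' in L_f ⇒ L₀.
h=h₀': d/dx-closure on L₀ ⇒ L.
L = -8·x + (-1 - 4·x - 4·x^2)·Dx  (order 1).
h: a_k = -8, 0, 32, -256/3, 128, -1024/15, -2560/9, 131072/105, -145408/45, 18415616/2835, …
ICs: h(0) = -8.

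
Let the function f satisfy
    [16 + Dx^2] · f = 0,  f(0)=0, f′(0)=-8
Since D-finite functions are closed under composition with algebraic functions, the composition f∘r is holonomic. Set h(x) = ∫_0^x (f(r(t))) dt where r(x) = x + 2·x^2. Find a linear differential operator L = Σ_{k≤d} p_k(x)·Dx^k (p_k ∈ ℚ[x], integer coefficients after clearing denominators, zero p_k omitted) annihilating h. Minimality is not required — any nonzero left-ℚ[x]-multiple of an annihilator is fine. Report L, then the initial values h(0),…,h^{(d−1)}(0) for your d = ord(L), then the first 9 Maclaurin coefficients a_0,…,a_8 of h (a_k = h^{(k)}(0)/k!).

f: a_k = 0, -8, 0, 64/3, 0, -256/15, 0, 2048/315, 0, …
Change of var in L_f (x↦r) gives L₀.
h=∫h₀ ⇒ L = L₀·Dx.
L = (16 + 192·x + 768·x^2 + 1024·x^3)·Dx - 4·Dx^2 + (1 + 4·x)·Dx^3  (order 3).
h: a_k = 0, 0, -4, -16/3, 16/3, 128/5, 1792/45, 0, -26624/315, …
ICs: h(0) = 0, h′(0) = 0, h′′(0) = -8.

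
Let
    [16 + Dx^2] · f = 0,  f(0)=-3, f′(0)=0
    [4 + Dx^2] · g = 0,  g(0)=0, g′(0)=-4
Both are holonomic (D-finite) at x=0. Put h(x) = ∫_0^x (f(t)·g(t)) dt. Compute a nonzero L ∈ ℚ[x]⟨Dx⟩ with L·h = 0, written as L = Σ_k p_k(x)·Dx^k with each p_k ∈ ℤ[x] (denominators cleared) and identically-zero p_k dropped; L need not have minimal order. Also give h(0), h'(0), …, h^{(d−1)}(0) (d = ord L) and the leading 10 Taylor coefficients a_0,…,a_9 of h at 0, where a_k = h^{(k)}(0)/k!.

f: a_k = -3, 0, 24, 0, -32, 0, 256/15, 0, -512/105, 0, …
g: a_k = 0, -4, 0, 8/3, 0, -8/15, 0, 16/315, 0, -8/2835, …
f·g: L₀ = L_f ⊗_s L_g, ord ≤ 2·2.
Integrate: L := L₀·Dx.
L = 144·Dx + 40·Dx^3 + Dx^5  (order 5).
h: a_k = 0, 0, 6, 0, -26, 0, 484/15, 0, -2186/105, 0, …
ICs: h(0) = 0, h′(0) = 0, h′′(0) = 12, h′′′(0) = 0, h′′′′(0) = -624.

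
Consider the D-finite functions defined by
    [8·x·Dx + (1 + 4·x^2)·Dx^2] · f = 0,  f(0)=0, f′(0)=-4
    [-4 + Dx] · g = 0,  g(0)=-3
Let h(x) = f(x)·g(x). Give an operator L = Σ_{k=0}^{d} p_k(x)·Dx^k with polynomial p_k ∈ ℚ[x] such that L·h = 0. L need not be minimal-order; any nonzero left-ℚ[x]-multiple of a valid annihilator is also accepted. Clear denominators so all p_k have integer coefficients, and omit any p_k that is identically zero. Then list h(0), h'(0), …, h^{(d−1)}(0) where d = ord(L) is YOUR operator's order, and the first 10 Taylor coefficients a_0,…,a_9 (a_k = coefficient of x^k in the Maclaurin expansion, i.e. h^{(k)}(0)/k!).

f: a_k = 0, -4, 0, 16/3, 0, -64/5, 0, 256/7, 0, -1024/9, …
g: a_k = -3, -12, -24, -32, -32, -128/5, -256/15, -1024/105, -512/105, -2048/945, …
L₀ := L_f ⊗_s L_g (sym. prod.), ord ≤ 2.
L = (16 - 32·x + 64·x^2) + (-8 + 8·x - 32·x^2)·Dx + (1 + 4·x^2)·Dx^2  (order 2).
h: a_k = 0, 12, 48, 80, 64, 192/5, 256/3, 3328/35, -13312/105, -62464/315, …
ICs: h(0) = 0, h′(0) = 12.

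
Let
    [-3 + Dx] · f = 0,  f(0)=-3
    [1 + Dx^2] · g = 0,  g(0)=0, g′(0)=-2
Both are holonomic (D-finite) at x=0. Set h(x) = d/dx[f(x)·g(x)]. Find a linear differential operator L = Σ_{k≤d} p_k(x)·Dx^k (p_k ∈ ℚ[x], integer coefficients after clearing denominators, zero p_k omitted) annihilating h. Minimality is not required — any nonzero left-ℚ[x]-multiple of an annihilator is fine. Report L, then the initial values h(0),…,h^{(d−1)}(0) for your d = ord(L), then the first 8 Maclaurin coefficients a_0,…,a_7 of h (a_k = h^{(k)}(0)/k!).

L = 10 - 6·Dx + Dx^2  (order 2).
h: a_k = 6, 36, 78, 96, 79, 234/5, 307/15, 32/5, …
ICs: h(0) = 6, h′(0) = 36.

f: a_k = -3, -9, -27/2, -27/2, -81/8, -243/40, -243/80, -729/560, …
g: a_k = 0, -2, 0, 1/3, 0, -1/60, 0, 1/2520, …
f·g: L₀ = L_f ⊗_s L_g, ord ≤ 1·2.
h₀' ⇒ L via d/dx closure of L₀.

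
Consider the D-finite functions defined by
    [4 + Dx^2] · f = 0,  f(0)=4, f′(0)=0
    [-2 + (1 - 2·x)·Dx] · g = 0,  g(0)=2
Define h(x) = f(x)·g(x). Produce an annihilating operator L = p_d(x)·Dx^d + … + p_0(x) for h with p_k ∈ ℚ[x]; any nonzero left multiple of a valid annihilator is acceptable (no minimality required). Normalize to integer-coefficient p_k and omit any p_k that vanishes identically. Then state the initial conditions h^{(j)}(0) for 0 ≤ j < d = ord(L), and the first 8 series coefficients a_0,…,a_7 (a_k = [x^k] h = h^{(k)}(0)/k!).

f: a_k = 4, 0, -8, 0, 8/3, 0, -16/45, 0, …
g: a_k = 2, 4, 8, 16, 32, 64, 128, 256, …
Product ⇒ symmetric product L₀, ord ≤ 2.
L = (-4 + 8·x) + 4·Dx + (-1 + 2·x)·Dx^2  (order 2).
h: a_k = 8, 16, 16, 32, 208/3, 416/3, 12448/45, 24896/45, …
ICs: h(0) = 8, h′(0) = 16.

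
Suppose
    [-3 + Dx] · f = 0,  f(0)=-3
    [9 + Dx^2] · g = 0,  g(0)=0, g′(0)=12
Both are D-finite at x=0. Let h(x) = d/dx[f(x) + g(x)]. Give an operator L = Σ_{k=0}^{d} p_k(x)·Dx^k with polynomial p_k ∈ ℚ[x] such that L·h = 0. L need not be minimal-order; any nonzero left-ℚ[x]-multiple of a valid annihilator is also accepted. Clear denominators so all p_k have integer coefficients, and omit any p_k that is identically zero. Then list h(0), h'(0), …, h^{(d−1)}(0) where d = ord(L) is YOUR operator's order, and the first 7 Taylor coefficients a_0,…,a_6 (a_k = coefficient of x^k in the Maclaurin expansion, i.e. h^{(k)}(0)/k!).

f: a_k = -3, -9, -27/2, -27/2, -81/8, -243/40, -243/80, …
g: a_k = 0, 12, 0, -18, 0, 81/10, 0, …
f+g: L₀ = lclm(L_f,L_g), ord ≤ 1+2.
h=h₀': d/dx-closure on L₀ ⇒ L.
L = 27 - 9·Dx + 3·Dx^2 - Dx^3  (order 3).
h: a_k = 3, -27, -189/2, -81/2, 81/8, -729/40, -1701/80, …
ICs: h(0) = 3, h′(0) = -27, h′′(0) = -189.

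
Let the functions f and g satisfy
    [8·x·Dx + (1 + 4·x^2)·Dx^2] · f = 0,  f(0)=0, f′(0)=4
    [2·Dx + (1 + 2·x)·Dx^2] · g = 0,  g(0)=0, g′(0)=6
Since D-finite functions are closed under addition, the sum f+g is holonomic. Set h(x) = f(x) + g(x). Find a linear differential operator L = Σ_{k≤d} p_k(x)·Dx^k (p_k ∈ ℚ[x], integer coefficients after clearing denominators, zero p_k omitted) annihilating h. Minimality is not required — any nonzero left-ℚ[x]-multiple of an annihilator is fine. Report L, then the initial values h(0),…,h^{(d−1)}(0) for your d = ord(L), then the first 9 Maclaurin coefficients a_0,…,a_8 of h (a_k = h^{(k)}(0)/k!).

L = (-8 - 48·x + 96·x^2 + 64·x^3)·Dx + (-8 - 16·x + 192·x^3 + 128·x^4)·Dx^2 + (-1 + 2·x + 8·x^2 + 16·x^3 + 48·x^4 + 32·x^5)·Dx^3  (order 3).
h: a_k = 0, 10, -6, 8/3, -12, 32, -32, 128/7, -96, …
ICs: h(0) = 0, h′(0) = 10, h′′(0) = -12.

f: a_k = 0, 4, 0, -16/3, 0, 64/5, 0, -256/7, 0, …
g: a_k = 0, 6, -6, 8, -12, 96/5, -32, 384/7, -96, …
h₀=f+g: left-lcm gives L₀, ord ≤ 4.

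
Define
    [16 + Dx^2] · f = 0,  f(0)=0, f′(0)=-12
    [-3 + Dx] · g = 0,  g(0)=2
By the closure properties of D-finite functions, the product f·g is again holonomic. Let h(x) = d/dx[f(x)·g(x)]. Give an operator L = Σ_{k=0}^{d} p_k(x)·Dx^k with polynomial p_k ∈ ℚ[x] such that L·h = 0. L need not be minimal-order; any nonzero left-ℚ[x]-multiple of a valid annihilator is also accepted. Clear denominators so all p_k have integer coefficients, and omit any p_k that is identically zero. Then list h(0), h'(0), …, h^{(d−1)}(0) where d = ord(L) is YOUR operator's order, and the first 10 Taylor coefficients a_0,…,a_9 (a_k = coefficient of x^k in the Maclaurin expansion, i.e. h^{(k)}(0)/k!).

f: a_k = 0, -12, 0, 32, 0, -128/5, 0, 1024/105, 0, -2048/945, …
g: a_k = 2, 6, 9, 9, 27/4, 81/20, 81/40, 243/280, 729/2240, 243/2240, …
f·g: L₀ = L_f ⊗_s L_g, ord ≤ 2·1.
h₀' ⇒ L via d/dx closure of L₀.
L = 25 - 6·Dx + Dx^2  (order 2).
h: a_k = -24, -144, -132, 336, 779, 2574/5, -4031/30, -2108/5, -430441/1680, -61541/2520, …
ICs: h(0) = -24, h′(0) = -144.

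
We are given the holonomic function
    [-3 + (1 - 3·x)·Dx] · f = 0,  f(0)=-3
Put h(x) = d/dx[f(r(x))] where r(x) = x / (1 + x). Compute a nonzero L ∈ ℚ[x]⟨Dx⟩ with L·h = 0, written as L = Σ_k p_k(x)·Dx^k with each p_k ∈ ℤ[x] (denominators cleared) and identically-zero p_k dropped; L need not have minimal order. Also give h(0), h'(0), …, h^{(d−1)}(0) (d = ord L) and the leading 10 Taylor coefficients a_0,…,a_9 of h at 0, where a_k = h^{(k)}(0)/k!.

L = 4 + (-1 + 2·x)·Dx  (order 1).
h: a_k = -9, -36, -108, -288, -720, -1728, -4032, -9216, -20736, -46080, …
ICs: h(0) = -9.

f: a_k = -3, -9, -27, -81, -243, -729, -2187, -6561, -19683, -59049, …
L₀ from L_f via x↦r, Dx↦r'^{-1}Dx.
Derive L from L₀ (diff closure).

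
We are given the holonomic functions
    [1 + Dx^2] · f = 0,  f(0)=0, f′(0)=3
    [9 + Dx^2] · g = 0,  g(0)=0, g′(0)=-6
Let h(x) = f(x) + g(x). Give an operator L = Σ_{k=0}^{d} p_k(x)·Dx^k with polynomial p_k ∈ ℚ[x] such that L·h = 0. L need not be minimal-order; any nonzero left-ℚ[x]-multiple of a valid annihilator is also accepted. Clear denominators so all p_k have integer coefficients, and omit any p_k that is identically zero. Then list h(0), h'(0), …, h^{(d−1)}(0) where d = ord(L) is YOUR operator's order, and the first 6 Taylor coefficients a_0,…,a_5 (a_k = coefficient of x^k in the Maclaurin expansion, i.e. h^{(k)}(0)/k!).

f: a_k = 0, 3, 0, -1/2, 0, 1/40, …
g: a_k = 0, -6, 0, 9, 0, -81/20, …
L₀ := lclm(L_f,L_g); ord L₀ ≤ 2+2.
L = 9 + 10·Dx^2 + Dx^4  (order 4).
h: a_k = 0, -3, 0, 17/2, 0, -161/40, …
ICs: h(0) = 0, h′(0) = -3, h′′(0) = 0, h′′′(0) = 51.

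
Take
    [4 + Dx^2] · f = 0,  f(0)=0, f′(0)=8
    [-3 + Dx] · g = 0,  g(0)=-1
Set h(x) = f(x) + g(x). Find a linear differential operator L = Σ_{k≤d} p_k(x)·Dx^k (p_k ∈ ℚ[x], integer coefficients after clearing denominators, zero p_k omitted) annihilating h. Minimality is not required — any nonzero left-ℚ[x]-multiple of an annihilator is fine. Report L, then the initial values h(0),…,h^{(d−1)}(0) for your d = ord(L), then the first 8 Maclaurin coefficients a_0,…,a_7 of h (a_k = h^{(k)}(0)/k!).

L = -12 + 4·Dx - 3·Dx^2 + Dx^3  (order 3).
h: a_k = -1, 5, -9/2, -59/6, -27/8, -23/24, -81/80, -2699/5040, …
ICs: h(0) = -1, h′(0) = 5, h′′(0) = -9.

f: a_k = 0, 8, 0, -16/3, 0, 16/15, 0, -32/315, …
g: a_k = -1, -3, -9/2, -9/2, -27/8, -81/40, -81/80, -243/560, …
f+g: L₀ = lclm(L_f,L_g), ord ≤ 2+1.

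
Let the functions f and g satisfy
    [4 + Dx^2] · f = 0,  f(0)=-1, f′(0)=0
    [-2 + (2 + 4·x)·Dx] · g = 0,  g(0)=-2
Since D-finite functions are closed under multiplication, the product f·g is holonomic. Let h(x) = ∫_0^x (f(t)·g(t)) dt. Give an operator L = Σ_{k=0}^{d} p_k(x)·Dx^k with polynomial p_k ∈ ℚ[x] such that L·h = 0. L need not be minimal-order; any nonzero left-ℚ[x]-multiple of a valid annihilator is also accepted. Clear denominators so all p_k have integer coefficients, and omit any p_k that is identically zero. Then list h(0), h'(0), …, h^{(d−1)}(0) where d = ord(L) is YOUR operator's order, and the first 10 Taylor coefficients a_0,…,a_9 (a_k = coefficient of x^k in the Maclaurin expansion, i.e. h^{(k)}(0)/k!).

f: a_k = -1, 0, 2, 0, -2/3, 0, 4/45, 0, -2/315, 0, …
g: a_k = -2, -2, 1, -1, 5/4, -7/4, 21/8, -33/8, 429/64, -715/64, …
f·g: L₀ = L_f ⊗_s L_g, ord ≤ 2·1.
∫: right-multiply L₀ by Dx.
L = (7 + 16·x + 16·x^2)·Dx + (-2 - 4·x)·Dx^2 + (1 + 4·x + 4·x^2)·Dx^3  (order 3).
h: a_k = 0, 2, 1, -5/3, -3/4, 5/12, 13/72, -349/2520, 401/2880, -44047/181440, …
ICs: h(0) = 0, h′(0) = 2, h′′(0) = 2.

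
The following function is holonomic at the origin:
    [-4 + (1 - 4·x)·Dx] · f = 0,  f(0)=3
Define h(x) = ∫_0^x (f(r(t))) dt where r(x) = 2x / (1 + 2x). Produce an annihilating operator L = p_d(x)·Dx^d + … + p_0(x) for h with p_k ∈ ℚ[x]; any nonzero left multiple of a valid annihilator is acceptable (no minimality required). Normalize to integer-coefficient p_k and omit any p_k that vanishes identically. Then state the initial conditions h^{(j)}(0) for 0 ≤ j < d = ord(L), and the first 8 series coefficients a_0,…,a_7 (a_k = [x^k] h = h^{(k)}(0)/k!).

L = 8·Dx + (-1 + 4·x + 12·x^2)·Dx^2  (order 2).
h: a_k = 0, 3, 12, 48, 216, 5184/5, 5184, 186624/7, …
ICs: h(0) = 0, h′(0) = 3.

f: a_k = 3, 12, 48, 192, 768, 3072, 12288, 49152, …
Substitute x→r, Dx→(1/r')Dx; clear ⇒ L₀.
h=∫₀ˣh₀: take L = L₀·Dx.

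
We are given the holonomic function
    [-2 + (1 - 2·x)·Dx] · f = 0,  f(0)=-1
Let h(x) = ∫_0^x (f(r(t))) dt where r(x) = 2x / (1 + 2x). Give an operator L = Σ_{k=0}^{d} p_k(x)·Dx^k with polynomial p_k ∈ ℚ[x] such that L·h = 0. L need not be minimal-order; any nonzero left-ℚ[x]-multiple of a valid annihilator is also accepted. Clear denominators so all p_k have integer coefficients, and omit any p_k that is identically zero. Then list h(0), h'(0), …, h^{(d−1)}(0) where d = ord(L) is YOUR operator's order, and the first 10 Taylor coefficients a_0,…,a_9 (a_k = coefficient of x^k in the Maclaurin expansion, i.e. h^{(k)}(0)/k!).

f: a_k = -1, -2, -4, -8, -16, -32, -64, -128, -256, -512, …
Substitute x→r, Dx→(1/r')Dx; clear ⇒ L₀.
h=∫h₀ ⇒ L = L₀·Dx.
L = 4·Dx + (-1 + 4·x^2)·Dx^2  (order 2).
h: a_k = 0, -1, -2, -8/3, -4, -32/5, -32/3, -128/7, -32, -512/9, …
ICs: h(0) = 0, h′(0) = -1.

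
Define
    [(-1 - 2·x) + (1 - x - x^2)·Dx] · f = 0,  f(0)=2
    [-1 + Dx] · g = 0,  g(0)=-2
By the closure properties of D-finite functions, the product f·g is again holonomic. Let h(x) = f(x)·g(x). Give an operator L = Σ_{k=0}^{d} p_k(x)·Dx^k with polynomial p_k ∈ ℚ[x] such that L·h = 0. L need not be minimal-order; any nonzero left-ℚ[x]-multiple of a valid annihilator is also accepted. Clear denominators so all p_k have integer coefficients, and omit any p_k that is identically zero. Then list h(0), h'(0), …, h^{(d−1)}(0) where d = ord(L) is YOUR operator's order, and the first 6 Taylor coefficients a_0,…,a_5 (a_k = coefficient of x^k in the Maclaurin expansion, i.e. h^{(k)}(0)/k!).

L = (2 + x - x^2) + (-1 + x + x^2)·Dx  (order 1).
h: a_k = -4, -8, -14, -68/3, -221/6, -893/15, …
ICs: h(0) = -4.

f: a_k = 2, 2, 4, 6, 10, 16, …
g: a_k = -2, -2, -1, -1/3, -1/12, -1/60, …
L₀ := L_f ⊗_s L_g (sym. prod.), ord ≤ 1.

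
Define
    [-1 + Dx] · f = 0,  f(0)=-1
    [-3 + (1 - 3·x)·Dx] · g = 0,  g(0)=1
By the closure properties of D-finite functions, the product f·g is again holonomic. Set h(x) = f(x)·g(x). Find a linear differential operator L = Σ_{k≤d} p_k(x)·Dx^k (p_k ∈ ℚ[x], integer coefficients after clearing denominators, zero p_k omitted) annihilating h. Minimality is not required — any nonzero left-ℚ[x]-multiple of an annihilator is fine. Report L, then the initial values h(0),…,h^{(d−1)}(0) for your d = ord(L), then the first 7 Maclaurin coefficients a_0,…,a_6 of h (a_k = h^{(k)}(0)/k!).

f: a_k = -1, -1, -1/2, -1/6, -1/24, -1/120, -1/720, …
g: a_k = 1, 3, 9, 27, 81, 243, 729, …
h₀=f·g: eliminate ⇒ L₀, order ≤ 1·1.
L = (4 - 3·x) + (-1 + 3·x)·Dx  (order 1).
h: a_k = -1, -4, -25/2, -113/3, -2713/24, -5087/15, -732529/720, …
ICs: h(0) = -1.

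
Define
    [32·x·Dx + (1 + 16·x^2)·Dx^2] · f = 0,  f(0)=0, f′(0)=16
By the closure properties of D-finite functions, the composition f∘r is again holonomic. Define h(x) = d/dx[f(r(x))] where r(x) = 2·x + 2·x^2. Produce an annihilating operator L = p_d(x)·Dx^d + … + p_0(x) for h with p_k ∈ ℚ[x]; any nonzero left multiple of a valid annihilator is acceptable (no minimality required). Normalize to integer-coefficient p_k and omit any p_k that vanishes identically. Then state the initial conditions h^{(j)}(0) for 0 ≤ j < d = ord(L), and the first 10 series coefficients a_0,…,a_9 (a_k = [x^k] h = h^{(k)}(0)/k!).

f: a_k = 0, 16, 0, -256/3, 0, 4096/5, 0, -65536/7, 0, 1048576/9, …
f∘r: x↦r, Dx↦Dx/r' in L_f ⇒ L₀.
h₀' ⇒ L via d/dx closure of L₀.
L = (-2 + 128·x + 512·x^2 + 768·x^3 + 384·x^4) + (1 + 2·x + 64·x^2 + 256·x^3 + 320·x^4 + 128·x^5)·Dx  (order 1).
h: a_k = 32, 64, -2048, -8192, 120832, 782336, -6553600, -65011712, 311558144, 4949540864, …
ICs: h(0) = 32.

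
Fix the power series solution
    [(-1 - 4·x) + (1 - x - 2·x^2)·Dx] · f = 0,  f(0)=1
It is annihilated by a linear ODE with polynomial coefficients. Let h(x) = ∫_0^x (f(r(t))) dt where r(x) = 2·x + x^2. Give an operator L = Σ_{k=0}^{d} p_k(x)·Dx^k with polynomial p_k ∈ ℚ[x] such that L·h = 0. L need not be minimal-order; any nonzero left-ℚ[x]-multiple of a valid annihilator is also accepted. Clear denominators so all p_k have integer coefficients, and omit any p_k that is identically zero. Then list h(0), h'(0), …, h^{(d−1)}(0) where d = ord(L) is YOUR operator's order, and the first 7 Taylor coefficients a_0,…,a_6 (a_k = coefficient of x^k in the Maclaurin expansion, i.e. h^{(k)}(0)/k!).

f: a_k = 1, 1, 3, 5, 11, 21, 43, …
Substitute x→r, Dx→(1/r')Dx; clear ⇒ L₀.
∫: right-multiply L₀ by Dx.
L = (2 + 16·x + 8·x^2)·Dx + (-1 + 3·x + 6·x^2 + 2·x^3)·Dx^2  (order 2).
h: a_k = 0, 1, 1, 13/3, 13, 239/5, 527/3, …
ICs: h(0) = 0, h′(0) = 1.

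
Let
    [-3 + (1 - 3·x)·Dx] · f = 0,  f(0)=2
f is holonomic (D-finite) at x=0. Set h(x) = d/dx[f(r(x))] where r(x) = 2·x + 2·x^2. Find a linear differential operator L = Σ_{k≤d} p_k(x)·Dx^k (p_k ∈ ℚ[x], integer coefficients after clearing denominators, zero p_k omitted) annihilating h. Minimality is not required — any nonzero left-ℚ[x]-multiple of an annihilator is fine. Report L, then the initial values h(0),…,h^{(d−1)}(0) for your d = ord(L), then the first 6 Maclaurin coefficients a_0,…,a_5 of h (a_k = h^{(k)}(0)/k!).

f: a_k = 2, 6, 18, 54, 162, 486, …
Change of var in L_f (x↦r) gives L₀.
Differentiate: ansatz ord ≤ ord L₀ ⇒ L.
L = (14 + 36·x + 36·x^2) + (-1 + 4·x + 18·x^2 + 12·x^3)·Dx  (order 1).
h: a_k = 12, 168, 1728, 15840, 136080, 1122336, …
ICs: h(0) = 12.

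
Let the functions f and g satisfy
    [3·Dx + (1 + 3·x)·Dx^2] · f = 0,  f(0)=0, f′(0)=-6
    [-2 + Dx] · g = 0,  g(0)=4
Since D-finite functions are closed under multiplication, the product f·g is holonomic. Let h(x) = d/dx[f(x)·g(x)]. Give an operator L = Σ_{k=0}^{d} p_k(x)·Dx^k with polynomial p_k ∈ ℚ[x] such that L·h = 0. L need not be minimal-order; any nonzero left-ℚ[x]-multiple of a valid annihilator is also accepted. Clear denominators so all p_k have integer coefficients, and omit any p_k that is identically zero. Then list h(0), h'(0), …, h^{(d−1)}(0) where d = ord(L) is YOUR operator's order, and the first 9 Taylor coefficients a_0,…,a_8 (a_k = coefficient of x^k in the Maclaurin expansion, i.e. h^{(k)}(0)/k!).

L = (20 - 24·x + 72·x^2) + (-8 + 6·x - 72·x^2)·Dx + (-1 + 3·x + 18·x^2)·Dx^2  (order 2).
h: a_k = -24, -24, -144, 232, -884, 2640, -121544/15, 369496/15, -2614026/35, …
ICs: h(0) = -24, h′(0) = -24.

f: a_k = 0, -6, 9, -18, 81/2, -486/5, 243, -4374/7, 6561/4, …
g: a_k = 4, 8, 8, 16/3, 8/3, 16/15, 16/45, 32/315, 8/315, …
Sym-product of L_f,L_g gives L₀ (≤ ord 2).
Derive L from L₀ (diff closure).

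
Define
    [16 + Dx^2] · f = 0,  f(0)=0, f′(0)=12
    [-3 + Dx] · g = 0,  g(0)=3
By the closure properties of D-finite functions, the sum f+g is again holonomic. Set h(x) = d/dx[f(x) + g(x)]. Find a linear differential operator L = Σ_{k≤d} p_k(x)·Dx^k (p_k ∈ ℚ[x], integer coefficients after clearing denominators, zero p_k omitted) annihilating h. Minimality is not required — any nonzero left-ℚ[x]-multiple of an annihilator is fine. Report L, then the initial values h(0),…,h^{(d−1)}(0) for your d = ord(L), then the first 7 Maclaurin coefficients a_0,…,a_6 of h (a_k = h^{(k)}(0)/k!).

f: a_k = 0, 12, 0, -32, 0, 128/5, 0, …
g: a_k = 3, 9, 27/2, 27/2, 81/8, 243/40, 243/80, …
f+g: L₀ = lclm(L_f,L_g), ord ≤ 2+1.
Derive L from L₀ (diff closure).
L = 48 - 16·Dx + 3·Dx^2 - Dx^3  (order 3).
h: a_k = 21, 27, -111/2, 81/2, 1267/8, 729/40, -14197/240, …
ICs: h(0) = 21, h′(0) = 27, h′′(0) = -111.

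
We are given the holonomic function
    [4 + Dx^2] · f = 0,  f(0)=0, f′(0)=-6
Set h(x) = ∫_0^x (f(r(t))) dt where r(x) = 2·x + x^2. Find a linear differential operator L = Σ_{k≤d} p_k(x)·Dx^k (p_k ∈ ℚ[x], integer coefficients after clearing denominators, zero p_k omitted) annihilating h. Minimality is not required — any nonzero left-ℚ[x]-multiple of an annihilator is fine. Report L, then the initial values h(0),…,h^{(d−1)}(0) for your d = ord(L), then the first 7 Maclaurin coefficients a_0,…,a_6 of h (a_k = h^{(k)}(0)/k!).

f: a_k = 0, -6, 0, 4, 0, -4/5, 0, …
L₀ from L_f via x↦r, Dx↦r'^{-1}Dx.
Integrate: L := L₀·Dx.
L = (16 + 48·x + 48·x^2 + 16·x^3)·Dx - Dx^2 + (1 + x)·Dx^3  (order 3).
h: a_k = 0, 0, -6, -2, 8, 48/5, -4/15, …
ICs: h(0) = 0, h′(0) = 0, h′′(0) = -12.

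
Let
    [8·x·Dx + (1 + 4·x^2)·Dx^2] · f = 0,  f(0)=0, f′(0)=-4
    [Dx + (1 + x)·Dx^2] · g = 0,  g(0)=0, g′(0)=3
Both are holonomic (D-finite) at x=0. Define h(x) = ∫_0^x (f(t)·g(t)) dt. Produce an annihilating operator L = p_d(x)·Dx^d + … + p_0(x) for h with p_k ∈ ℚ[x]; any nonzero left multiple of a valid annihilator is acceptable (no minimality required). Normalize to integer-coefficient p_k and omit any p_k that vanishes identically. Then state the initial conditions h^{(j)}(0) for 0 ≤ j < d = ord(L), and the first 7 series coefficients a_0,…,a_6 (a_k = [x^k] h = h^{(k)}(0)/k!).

L = (288 + 560·x + 3584·x^2 + 8640·x^3 + 7680·x^4 + 3328·x^5 + 1024·x^7)·Dx^2 + (258 + 1840·x + 6992·x^2 + 19264·x^3 + 29440·x^4 + 23808·x^5 + 8960·x^6 + 3072·x^7 + 3584·x^8)·Dx^3 + (36 + 628·x + 2496·x^2 + 6192·x^3 + 12288·x^4 + 15936·x^5 + 12288·x^6 + 5376·x^7 + 3072·x^8 + 2048·x^9)·Dx^4 + (17 + 66·x + 241·x^2 + 608·x^3 + 1152·x^4 + 1728·x^5 + 2016·x^6 + 1536·x^7 + 768·x^8 + 512·x^9 + 256·x^10)·Dx^5  (order 5).
h: a_k = 0, 0, 0, -4, 3/2, 12/5, -5/6, …
ICs: h(0) = 0, h′(0) = 0, h′′(0) = 0, h′′′(0) = -24, h′′′′(0) = 36.

f: a_k = 0, -4, 0, 16/3, 0, -64/5, 0, …
g: a_k = 0, 3, -3/2, 1, -3/4, 3/5, -1/2, …
h₀=f·g: eliminate ⇒ L₀, order ≤ 2·2.
Integrate: L := L₀·Dx.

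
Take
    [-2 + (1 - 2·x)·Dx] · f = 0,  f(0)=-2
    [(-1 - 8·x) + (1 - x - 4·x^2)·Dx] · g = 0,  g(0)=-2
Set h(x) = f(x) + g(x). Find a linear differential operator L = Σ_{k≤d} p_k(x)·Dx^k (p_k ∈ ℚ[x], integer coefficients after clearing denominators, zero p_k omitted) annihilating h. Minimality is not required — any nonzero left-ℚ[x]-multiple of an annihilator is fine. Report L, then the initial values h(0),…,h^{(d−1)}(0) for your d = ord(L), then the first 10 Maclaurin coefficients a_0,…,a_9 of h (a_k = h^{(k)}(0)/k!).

L = (12 - 48·x + 192·x^2 - 128·x^3) + (-2 - 96·x^2 + 352·x^3 - 256·x^4)·Dx + (-1 + 11·x - 30·x^2 + 80·x^4 - 64·x^5)·Dx^2  (order 2).
h: a_k = -4, -6, -18, -34, -90, -194, -490, -1138, -2842, -6882, …
ICs: h(0) = -4, h′(0) = -6.

f: a_k = -2, -4, -8, -16, -32, -64, -128, -256, -512, -1024, …
g: a_k = -2, -2, -10, -18, -58, -130, -362, -882, -2330, -5858, …
h₀=f+g: left-lcm gives L₀, ord ≤ 2.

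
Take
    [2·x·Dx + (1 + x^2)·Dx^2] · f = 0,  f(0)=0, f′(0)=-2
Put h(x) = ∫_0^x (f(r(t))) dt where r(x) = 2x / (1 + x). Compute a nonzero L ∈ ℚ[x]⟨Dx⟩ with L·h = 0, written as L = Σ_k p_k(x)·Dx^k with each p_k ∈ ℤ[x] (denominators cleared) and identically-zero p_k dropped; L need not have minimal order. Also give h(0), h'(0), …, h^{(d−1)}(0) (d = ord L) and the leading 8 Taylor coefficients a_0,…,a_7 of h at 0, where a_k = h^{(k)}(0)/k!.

L = (2 + 10·x)·Dx^2 + (1 + 2·x + 5·x^2)·Dx^3  (order 3).
h: a_k = 0, 0, -2, 4/3, 1/3, -12/5, 38/15, 44/21, …
ICs: h(0) = 0, h′(0) = 0, h′′(0) = -4.

f: a_k = 0, -2, 0, 2/3, 0, -2/5, 0, 2/7, …
f∘r: x↦r, Dx↦Dx/r' in L_f ⇒ L₀.
Integrate: L := L₀·Dx.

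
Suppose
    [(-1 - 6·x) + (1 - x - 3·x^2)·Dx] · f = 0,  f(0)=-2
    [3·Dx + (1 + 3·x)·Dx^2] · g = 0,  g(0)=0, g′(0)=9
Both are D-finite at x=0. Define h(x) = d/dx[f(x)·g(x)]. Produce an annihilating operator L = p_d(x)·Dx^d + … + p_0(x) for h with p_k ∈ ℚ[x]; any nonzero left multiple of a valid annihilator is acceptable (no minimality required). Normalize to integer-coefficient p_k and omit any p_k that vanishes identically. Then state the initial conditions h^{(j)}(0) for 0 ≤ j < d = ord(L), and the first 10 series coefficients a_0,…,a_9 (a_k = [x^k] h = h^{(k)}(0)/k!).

L = (34 + 162·x + 324·x^2) + (1 + 29·x + 180·x^2 + 252·x^3)·Dx + (-1 - 6·x - 2·x^2 + 33·x^3 + 36·x^4)·Dx^2  (order 2).
h: a_k = -18, 18, -297, 198, -5391/2, 10152/5, -220743/10, 779094/35, -24947919/140, 239769, …
ICs: h(0) = -18, h′(0) = 18.

f: a_k = -2, -2, -8, -14, -38, -80, -194, -434, -1016, -2318, …
g: a_k = 0, 9, -27/2, 27, -243/4, 729/5, -729/2, 6561/7, -19683/8, 6561, …
Product ⇒ symmetric product L₀, ord ≤ 2.
h₀' ⇒ L via d/dx closure of L₀.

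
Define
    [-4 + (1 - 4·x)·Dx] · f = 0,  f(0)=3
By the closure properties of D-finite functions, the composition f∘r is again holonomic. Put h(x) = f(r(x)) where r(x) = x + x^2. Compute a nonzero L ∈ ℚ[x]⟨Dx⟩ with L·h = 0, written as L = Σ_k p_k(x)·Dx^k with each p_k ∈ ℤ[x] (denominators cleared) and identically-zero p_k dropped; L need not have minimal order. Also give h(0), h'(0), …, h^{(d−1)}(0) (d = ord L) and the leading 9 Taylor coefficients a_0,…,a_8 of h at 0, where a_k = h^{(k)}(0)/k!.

L = (4 + 8·x) + (-1 + 4·x + 4·x^2)·Dx  (order 1).
h: a_k = 3, 12, 60, 288, 1392, 6720, 32448, 156672, 756480, …
ICs: h(0) = 3.

f: a_k = 3, 12, 48, 192, 768, 3072, 12288, 49152, 196608, …
Change of var in L_f (x↦r) gives L₀.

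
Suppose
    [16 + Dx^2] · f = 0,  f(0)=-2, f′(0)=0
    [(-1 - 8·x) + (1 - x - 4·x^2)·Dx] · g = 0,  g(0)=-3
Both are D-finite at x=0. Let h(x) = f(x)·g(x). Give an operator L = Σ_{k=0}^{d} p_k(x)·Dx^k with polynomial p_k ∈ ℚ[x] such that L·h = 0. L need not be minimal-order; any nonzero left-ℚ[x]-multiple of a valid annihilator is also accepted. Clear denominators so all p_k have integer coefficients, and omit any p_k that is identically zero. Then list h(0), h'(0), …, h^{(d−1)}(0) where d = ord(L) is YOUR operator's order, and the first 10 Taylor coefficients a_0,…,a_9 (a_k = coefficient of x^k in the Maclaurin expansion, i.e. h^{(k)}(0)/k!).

f: a_k = -2, 0, 16, 0, -64/3, 0, 512/45, 0, -1024/315, 0, …
g: a_k = -3, -3, -15, -27, -87, -195, -543, -1323, -3495, -8787, …
L₀ := L_f ⊗_s L_g (sym. prod.), ord ≤ 2.
L = (-8 + 16·x + 64·x^2) + (2 + 16·x)·Dx + (-1 + x + 4·x^2)·Dx^2  (order 2).
h: a_k = 6, 6, -18, 6, -2, 22, -302/15, 1018/15, -102/35, 28198/105, …
ICs: h(0) = 6, h′(0) = 6.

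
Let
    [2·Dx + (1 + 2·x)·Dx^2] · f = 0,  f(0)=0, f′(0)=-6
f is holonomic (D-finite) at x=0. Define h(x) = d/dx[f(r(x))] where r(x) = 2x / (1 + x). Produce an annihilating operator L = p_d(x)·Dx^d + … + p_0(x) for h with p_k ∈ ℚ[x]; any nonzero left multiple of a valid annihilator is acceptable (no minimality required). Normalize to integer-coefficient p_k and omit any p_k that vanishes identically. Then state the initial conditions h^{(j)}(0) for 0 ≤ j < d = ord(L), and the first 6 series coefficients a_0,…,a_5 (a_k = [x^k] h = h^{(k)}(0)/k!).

f: a_k = 0, -6, 6, -8, 12, -96/5, …
Change of var in L_f (x↦r) gives L₀.
Differentiate: ansatz ord ≤ ord L₀ ⇒ L.
L = (6 + 10·x) + (1 + 6·x + 5·x^2)·Dx  (order 1).
h: a_k = -12, 72, -372, 1872, -9372, 46872, …
ICs: h(0) = -12.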